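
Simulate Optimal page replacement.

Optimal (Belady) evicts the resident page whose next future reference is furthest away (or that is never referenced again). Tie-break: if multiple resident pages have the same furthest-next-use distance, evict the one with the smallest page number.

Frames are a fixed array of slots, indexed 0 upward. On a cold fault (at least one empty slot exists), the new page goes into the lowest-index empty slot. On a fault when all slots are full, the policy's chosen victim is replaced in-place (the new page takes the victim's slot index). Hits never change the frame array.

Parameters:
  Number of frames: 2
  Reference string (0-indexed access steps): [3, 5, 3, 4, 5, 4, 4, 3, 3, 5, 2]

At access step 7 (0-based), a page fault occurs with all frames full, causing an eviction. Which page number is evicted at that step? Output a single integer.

Step 0: ref 3 -> FAULT, frames=[3,-]
Step 1: ref 5 -> FAULT, frames=[3,5]
Step 2: ref 3 -> HIT, frames=[3,5]
Step 3: ref 4 -> FAULT, evict 3, frames=[4,5]
Step 4: ref 5 -> HIT, frames=[4,5]
Step 5: ref 4 -> HIT, frames=[4,5]
Step 6: ref 4 -> HIT, frames=[4,5]
Step 7: ref 3 -> FAULT, evict 4, frames=[3,5]
At step 7: evicted page 4

Answer: 4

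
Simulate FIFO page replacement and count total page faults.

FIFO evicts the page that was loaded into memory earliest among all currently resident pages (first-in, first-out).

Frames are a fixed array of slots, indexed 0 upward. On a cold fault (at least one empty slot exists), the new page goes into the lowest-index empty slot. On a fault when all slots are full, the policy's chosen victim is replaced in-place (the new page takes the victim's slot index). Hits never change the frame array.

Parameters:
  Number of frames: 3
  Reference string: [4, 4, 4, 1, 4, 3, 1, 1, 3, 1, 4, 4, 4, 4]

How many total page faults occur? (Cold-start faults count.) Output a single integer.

Step 0: ref 4 → FAULT, frames=[4,-,-]
Step 1: ref 4 → HIT, frames=[4,-,-]
Step 2: ref 4 → HIT, frames=[4,-,-]
Step 3: ref 1 → FAULT, frames=[4,1,-]
Step 4: ref 4 → HIT, frames=[4,1,-]
Step 5: ref 3 → FAULT, frames=[4,1,3]
Step 6: ref 1 → HIT, frames=[4,1,3]
Step 7: ref 1 → HIT, frames=[4,1,3]
Step 8: ref 3 → HIT, frames=[4,1,3]
Step 9: ref 1 → HIT, frames=[4,1,3]
Step 10: ref 4 → HIT, frames=[4,1,3]
Step 11: ref 4 → HIT, frames=[4,1,3]
Step 12: ref 4 → HIT, frames=[4,1,3]
Step 13: ref 4 → HIT, frames=[4,1,3]
Total faults: 3

Answer: 3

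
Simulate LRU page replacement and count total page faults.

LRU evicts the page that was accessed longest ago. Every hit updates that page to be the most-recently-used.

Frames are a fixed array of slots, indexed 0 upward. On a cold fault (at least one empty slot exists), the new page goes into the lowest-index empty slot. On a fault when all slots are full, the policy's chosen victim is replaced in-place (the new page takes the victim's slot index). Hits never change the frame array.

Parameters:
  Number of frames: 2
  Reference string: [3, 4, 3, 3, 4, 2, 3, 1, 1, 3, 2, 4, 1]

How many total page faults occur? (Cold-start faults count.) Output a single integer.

Step 0: ref 3 → FAULT, frames=[3,-]
Step 1: ref 4 → FAULT, frames=[3,4]
Step 2: ref 3 → HIT, frames=[3,4]
Step 3: ref 3 → HIT, frames=[3,4]
Step 4: ref 4 → HIT, frames=[3,4]
Step 5: ref 2 → FAULT (evict 3), frames=[2,4]
Step 6: ref 3 → FAULT (evict 4), frames=[2,3]
Step 7: ref 1 → FAULT (evict 2), frames=[1,3]
Step 8: ref 1 → HIT, frames=[1,3]
Step 9: ref 3 → HIT, frames=[1,3]
Step 10: ref 2 → FAULT (evict 1), frames=[2,3]
Step 11: ref 4 → FAULT (evict 3), frames=[2,4]
Step 12: ref 1 → FAULT (evict 2), frames=[1,4]
Total faults: 8

Answer: 8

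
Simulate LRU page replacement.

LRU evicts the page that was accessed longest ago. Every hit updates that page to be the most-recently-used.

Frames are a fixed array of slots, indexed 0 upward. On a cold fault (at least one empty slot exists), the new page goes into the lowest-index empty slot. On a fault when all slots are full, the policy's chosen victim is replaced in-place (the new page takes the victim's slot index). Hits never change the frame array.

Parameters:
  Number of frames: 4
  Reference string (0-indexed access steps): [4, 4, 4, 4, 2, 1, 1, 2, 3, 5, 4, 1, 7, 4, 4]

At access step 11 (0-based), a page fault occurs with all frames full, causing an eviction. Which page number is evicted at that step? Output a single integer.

Answer: 2

Derivation:
Step 0: ref 4 -> FAULT, frames=[4,-,-,-]
Step 1: ref 4 -> HIT, frames=[4,-,-,-]
Step 2: ref 4 -> HIT, frames=[4,-,-,-]
Step 3: ref 4 -> HIT, frames=[4,-,-,-]
Step 4: ref 2 -> FAULT, frames=[4,2,-,-]
Step 5: ref 1 -> FAULT, frames=[4,2,1,-]
Step 6: ref 1 -> HIT, frames=[4,2,1,-]
Step 7: ref 2 -> HIT, frames=[4,2,1,-]
Step 8: ref 3 -> FAULT, frames=[4,2,1,3]
Step 9: ref 5 -> FAULT, evict 4, frames=[5,2,1,3]
Step 10: ref 4 -> FAULT, evict 1, frames=[5,2,4,3]
Step 11: ref 1 -> FAULT, evict 2, frames=[5,1,4,3]
At step 11: evicted page 2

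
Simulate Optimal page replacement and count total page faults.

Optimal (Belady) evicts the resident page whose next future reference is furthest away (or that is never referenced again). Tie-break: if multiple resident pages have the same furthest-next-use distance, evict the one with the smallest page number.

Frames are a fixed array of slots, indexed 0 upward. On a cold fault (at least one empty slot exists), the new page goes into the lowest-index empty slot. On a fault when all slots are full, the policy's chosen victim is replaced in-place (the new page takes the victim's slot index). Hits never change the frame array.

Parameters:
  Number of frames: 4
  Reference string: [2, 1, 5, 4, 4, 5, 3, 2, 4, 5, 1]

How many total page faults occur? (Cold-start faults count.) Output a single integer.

Answer: 6

Derivation:
Step 0: ref 2 → FAULT, frames=[2,-,-,-]
Step 1: ref 1 → FAULT, frames=[2,1,-,-]
Step 2: ref 5 → FAULT, frames=[2,1,5,-]
Step 3: ref 4 → FAULT, frames=[2,1,5,4]
Step 4: ref 4 → HIT, frames=[2,1,5,4]
Step 5: ref 5 → HIT, frames=[2,1,5,4]
Step 6: ref 3 → FAULT (evict 1), frames=[2,3,5,4]
Step 7: ref 2 → HIT, frames=[2,3,5,4]
Step 8: ref 4 → HIT, frames=[2,3,5,4]
Step 9: ref 5 → HIT, frames=[2,3,5,4]
Step 10: ref 1 → FAULT (evict 2), frames=[1,3,5,4]
Total faults: 6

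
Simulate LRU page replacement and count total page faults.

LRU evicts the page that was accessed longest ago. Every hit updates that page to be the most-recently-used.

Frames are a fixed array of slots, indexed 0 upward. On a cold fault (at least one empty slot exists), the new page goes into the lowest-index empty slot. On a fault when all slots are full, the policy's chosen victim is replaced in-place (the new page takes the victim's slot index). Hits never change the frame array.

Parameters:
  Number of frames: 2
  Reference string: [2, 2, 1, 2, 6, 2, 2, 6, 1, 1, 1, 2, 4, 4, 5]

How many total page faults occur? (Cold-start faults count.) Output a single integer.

Step 0: ref 2 → FAULT, frames=[2,-]
Step 1: ref 2 → HIT, frames=[2,-]
Step 2: ref 1 → FAULT, frames=[2,1]
Step 3: ref 2 → HIT, frames=[2,1]
Step 4: ref 6 → FAULT (evict 1), frames=[2,6]
Step 5: ref 2 → HIT, frames=[2,6]
Step 6: ref 2 → HIT, frames=[2,6]
Step 7: ref 6 → HIT, frames=[2,6]
Step 8: ref 1 → FAULT (evict 2), frames=[1,6]
Step 9: ref 1 → HIT, frames=[1,6]
Step 10: ref 1 → HIT, frames=[1,6]
Step 11: ref 2 → FAULT (evict 6), frames=[1,2]
Step 12: ref 4 → FAULT (evict 1), frames=[4,2]
Step 13: ref 4 → HIT, frames=[4,2]
Step 14: ref 5 → FAULT (evict 2), frames=[4,5]
Total faults: 7

Answer: 7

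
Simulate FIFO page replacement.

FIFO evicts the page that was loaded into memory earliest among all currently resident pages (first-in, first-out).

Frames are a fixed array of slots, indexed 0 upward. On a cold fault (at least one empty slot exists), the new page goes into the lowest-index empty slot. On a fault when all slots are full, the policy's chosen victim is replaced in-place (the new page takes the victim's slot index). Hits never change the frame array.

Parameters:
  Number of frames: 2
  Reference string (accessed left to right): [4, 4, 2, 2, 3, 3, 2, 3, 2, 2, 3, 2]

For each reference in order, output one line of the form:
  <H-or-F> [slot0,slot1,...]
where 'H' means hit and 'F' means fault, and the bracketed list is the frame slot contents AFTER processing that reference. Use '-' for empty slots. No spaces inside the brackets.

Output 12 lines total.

F [4,-]
H [4,-]
F [4,2]
H [4,2]
F [3,2]
H [3,2]
H [3,2]
H [3,2]
H [3,2]
H [3,2]
H [3,2]
H [3,2]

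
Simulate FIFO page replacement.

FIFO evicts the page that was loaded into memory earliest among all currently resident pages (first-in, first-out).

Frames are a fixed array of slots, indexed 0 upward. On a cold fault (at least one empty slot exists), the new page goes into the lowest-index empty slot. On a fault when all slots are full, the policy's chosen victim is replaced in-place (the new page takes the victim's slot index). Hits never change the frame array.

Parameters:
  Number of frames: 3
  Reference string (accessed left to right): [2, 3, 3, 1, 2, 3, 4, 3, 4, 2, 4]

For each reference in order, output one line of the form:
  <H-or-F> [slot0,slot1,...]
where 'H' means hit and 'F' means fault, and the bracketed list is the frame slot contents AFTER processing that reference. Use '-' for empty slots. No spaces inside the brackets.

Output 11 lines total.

F [2,-,-]
F [2,3,-]
H [2,3,-]
F [2,3,1]
H [2,3,1]
H [2,3,1]
F [4,3,1]
H [4,3,1]
H [4,3,1]
F [4,2,1]
H [4,2,1]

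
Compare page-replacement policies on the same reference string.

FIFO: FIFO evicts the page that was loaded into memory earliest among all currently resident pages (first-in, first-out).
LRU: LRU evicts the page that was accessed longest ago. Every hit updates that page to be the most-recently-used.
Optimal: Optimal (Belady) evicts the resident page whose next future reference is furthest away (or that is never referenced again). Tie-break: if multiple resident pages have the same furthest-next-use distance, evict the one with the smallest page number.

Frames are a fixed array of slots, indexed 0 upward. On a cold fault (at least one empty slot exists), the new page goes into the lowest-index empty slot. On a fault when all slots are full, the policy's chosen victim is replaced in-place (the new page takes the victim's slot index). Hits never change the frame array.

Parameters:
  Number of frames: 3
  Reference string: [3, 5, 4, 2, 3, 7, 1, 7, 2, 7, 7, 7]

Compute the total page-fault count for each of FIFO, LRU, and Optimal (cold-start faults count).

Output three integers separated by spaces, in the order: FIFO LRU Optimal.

--- FIFO ---
  step 0: ref 3 -> FAULT, frames=[3,-,-] (faults so far: 1)
  step 1: ref 5 -> FAULT, frames=[3,5,-] (faults so far: 2)
  step 2: ref 4 -> FAULT, frames=[3,5,4] (faults so far: 3)
  step 3: ref 2 -> FAULT, evict 3, frames=[2,5,4] (faults so far: 4)
  step 4: ref 3 -> FAULT, evict 5, frames=[2,3,4] (faults so far: 5)
  step 5: ref 7 -> FAULT, evict 4, frames=[2,3,7] (faults so far: 6)
  step 6: ref 1 -> FAULT, evict 2, frames=[1,3,7] (faults so far: 7)
  step 7: ref 7 -> HIT, frames=[1,3,7] (faults so far: 7)
  step 8: ref 2 -> FAULT, evict 3, frames=[1,2,7] (faults so far: 8)
  step 9: ref 7 -> HIT, frames=[1,2,7] (faults so far: 8)
  step 10: ref 7 -> HIT, frames=[1,2,7] (faults so far: 8)
  step 11: ref 7 -> HIT, frames=[1,2,7] (faults so far: 8)
  FIFO total faults: 8
--- LRU ---
  step 0: ref 3 -> FAULT, frames=[3,-,-] (faults so far: 1)
  step 1: ref 5 -> FAULT, frames=[3,5,-] (faults so far: 2)
  step 2: ref 4 -> FAULT, frames=[3,5,4] (faults so far: 3)
  step 3: ref 2 -> FAULT, evict 3, frames=[2,5,4] (faults so far: 4)
  step 4: ref 3 -> FAULT, evict 5, frames=[2,3,4] (faults so far: 5)
  step 5: ref 7 -> FAULT, evict 4, frames=[2,3,7] (faults so far: 6)
  step 6: ref 1 -> FAULT, evict 2, frames=[1,3,7] (faults so far: 7)
  step 7: ref 7 -> HIT, frames=[1,3,7] (faults so far: 7)
  step 8: ref 2 -> FAULT, evict 3, frames=[1,2,7] (faults so far: 8)
  step 9: ref 7 -> HIT, frames=[1,2,7] (faults so far: 8)
  step 10: ref 7 -> HIT, frames=[1,2,7] (faults so far: 8)
  step 11: ref 7 -> HIT, frames=[1,2,7] (faults so far: 8)
  LRU total faults: 8
--- Optimal ---
  step 0: ref 3 -> FAULT, frames=[3,-,-] (faults so far: 1)
  step 1: ref 5 -> FAULT, frames=[3,5,-] (faults so far: 2)
  step 2: ref 4 -> FAULT, frames=[3,5,4] (faults so far: 3)
  step 3: ref 2 -> FAULT, evict 4, frames=[3,5,2] (faults so far: 4)
  step 4: ref 3 -> HIT, frames=[3,5,2] (faults so far: 4)
  step 5: ref 7 -> FAULT, evict 3, frames=[7,5,2] (faults so far: 5)
  step 6: ref 1 -> FAULT, evict 5, frames=[7,1,2] (faults so far: 6)
  step 7: ref 7 -> HIT, frames=[7,1,2] (faults so far: 6)
  step 8: ref 2 -> HIT, frames=[7,1,2] (faults so far: 6)
  step 9: ref 7 -> HIT, frames=[7,1,2] (faults so far: 6)
  step 10: ref 7 -> HIT, frames=[7,1,2] (faults so far: 6)
  step 11: ref 7 -> HIT, frames=[7,1,2] (faults so far: 6)
  Optimal total faults: 6

Answer: 8 8 6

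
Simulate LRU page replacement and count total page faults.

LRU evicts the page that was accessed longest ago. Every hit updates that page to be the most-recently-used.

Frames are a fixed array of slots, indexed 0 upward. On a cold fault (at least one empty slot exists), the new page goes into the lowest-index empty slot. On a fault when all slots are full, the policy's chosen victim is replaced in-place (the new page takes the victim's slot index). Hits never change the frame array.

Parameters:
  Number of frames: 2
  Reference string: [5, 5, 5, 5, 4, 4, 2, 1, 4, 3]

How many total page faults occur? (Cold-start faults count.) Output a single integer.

Answer: 6

Derivation:
Step 0: ref 5 → FAULT, frames=[5,-]
Step 1: ref 5 → HIT, frames=[5,-]
Step 2: ref 5 → HIT, frames=[5,-]
Step 3: ref 5 → HIT, frames=[5,-]
Step 4: ref 4 → FAULT, frames=[5,4]
Step 5: ref 4 → HIT, frames=[5,4]
Step 6: ref 2 → FAULT (evict 5), frames=[2,4]
Step 7: ref 1 → FAULT (evict 4), frames=[2,1]
Step 8: ref 4 → FAULT (evict 2), frames=[4,1]
Step 9: ref 3 → FAULT (evict 1), frames=[4,3]
Total faults: 6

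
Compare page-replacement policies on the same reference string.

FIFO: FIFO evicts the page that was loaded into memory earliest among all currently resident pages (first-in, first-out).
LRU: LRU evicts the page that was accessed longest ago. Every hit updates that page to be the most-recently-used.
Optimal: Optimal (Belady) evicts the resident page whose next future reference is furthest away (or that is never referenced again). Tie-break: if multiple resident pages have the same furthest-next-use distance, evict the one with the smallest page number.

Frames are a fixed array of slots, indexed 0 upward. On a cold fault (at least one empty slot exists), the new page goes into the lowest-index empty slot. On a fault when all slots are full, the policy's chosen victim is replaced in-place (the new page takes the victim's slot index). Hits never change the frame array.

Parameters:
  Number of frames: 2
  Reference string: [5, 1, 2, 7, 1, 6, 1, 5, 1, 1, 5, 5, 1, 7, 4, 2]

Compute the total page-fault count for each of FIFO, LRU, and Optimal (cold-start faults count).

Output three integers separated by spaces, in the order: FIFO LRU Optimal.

Answer: 11 10 9

Derivation:
--- FIFO ---
  step 0: ref 5 -> FAULT, frames=[5,-] (faults so far: 1)
  step 1: ref 1 -> FAULT, frames=[5,1] (faults so far: 2)
  step 2: ref 2 -> FAULT, evict 5, frames=[2,1] (faults so far: 3)
  step 3: ref 7 -> FAULT, evict 1, frames=[2,7] (faults so far: 4)
  step 4: ref 1 -> FAULT, evict 2, frames=[1,7] (faults so far: 5)
  step 5: ref 6 -> FAULT, evict 7, frames=[1,6] (faults so far: 6)
  step 6: ref 1 -> HIT, frames=[1,6] (faults so far: 6)
  step 7: ref 5 -> FAULT, evict 1, frames=[5,6] (faults so far: 7)
  step 8: ref 1 -> FAULT, evict 6, frames=[5,1] (faults so far: 8)
  step 9: ref 1 -> HIT, frames=[5,1] (faults so far: 8)
  step 10: ref 5 -> HIT, frames=[5,1] (faults so far: 8)
  step 11: ref 5 -> HIT, frames=[5,1] (faults so far: 8)
  step 12: ref 1 -> HIT, frames=[5,1] (faults so far: 8)
  step 13: ref 7 -> FAULT, evict 5, frames=[7,1] (faults so far: 9)
  step 14: ref 4 -> FAULT, evict 1, frames=[7,4] (faults so far: 10)
  step 15: ref 2 -> FAULT, evict 7, frames=[2,4] (faults so far: 11)
  FIFO total faults: 11
--- LRU ---
  step 0: ref 5 -> FAULT, frames=[5,-] (faults so far: 1)
  step 1: ref 1 -> FAULT, frames=[5,1] (faults so far: 2)
  step 2: ref 2 -> FAULT, evict 5, frames=[2,1] (faults so far: 3)
  step 3: ref 7 -> FAULT, evict 1, frames=[2,7] (faults so far: 4)
  step 4: ref 1 -> FAULT, evict 2, frames=[1,7] (faults so far: 5)
  step 5: ref 6 -> FAULT, evict 7, frames=[1,6] (faults so far: 6)
  step 6: ref 1 -> HIT, frames=[1,6] (faults so far: 6)
  step 7: ref 5 -> FAULT, evict 6, frames=[1,5] (faults so far: 7)
  step 8: ref 1 -> HIT, frames=[1,5] (faults so far: 7)
  step 9: ref 1 -> HIT, frames=[1,5] (faults so far: 7)
  step 10: ref 5 -> HIT, frames=[1,5] (faults so far: 7)
  step 11: ref 5 -> HIT, frames=[1,5] (faults so far: 7)
  step 12: ref 1 -> HIT, frames=[1,5] (faults so far: 7)
  step 13: ref 7 -> FAULT, evict 5, frames=[1,7] (faults so far: 8)
  step 14: ref 4 -> FAULT, evict 1, frames=[4,7] (faults so far: 9)
  step 15: ref 2 -> FAULT, evict 7, frames=[4,2] (faults so far: 10)
  LRU total faults: 10
--- Optimal ---
  step 0: ref 5 -> FAULT, frames=[5,-] (faults so far: 1)
  step 1: ref 1 -> FAULT, frames=[5,1] (faults so far: 2)
  step 2: ref 2 -> FAULT, evict 5, frames=[2,1] (faults so far: 3)
  step 3: ref 7 -> FAULT, evict 2, frames=[7,1] (faults so far: 4)
  step 4: ref 1 -> HIT, frames=[7,1] (faults so far: 4)
  step 5: ref 6 -> FAULT, evict 7, frames=[6,1] (faults so far: 5)
  step 6: ref 1 -> HIT, frames=[6,1] (faults so far: 5)
  step 7: ref 5 -> FAULT, evict 6, frames=[5,1] (faults so far: 6)
  step 8: ref 1 -> HIT, frames=[5,1] (faults so far: 6)
  step 9: ref 1 -> HIT, frames=[5,1] (faults so far: 6)
  step 10: ref 5 -> HIT, frames=[5,1] (faults so far: 6)
  step 11: ref 5 -> HIT, frames=[5,1] (faults so far: 6)
  step 12: ref 1 -> HIT, frames=[5,1] (faults so far: 6)
  step 13: ref 7 -> FAULT, evict 1, frames=[5,7] (faults so far: 7)
  step 14: ref 4 -> FAULT, evict 5, frames=[4,7] (faults so far: 8)
  step 15: ref 2 -> FAULT, evict 4, frames=[2,7] (faults so far: 9)
  Optimal total faults: 9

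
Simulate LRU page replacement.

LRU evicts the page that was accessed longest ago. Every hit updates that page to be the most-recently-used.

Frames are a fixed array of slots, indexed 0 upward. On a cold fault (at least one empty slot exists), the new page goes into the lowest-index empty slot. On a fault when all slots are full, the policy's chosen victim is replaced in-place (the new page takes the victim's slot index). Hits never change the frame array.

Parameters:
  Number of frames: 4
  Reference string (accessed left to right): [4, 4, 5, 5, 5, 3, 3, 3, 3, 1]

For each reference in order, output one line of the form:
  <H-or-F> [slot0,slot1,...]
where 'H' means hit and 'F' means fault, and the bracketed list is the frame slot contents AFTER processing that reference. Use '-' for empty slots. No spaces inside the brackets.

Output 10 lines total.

F [4,-,-,-]
H [4,-,-,-]
F [4,5,-,-]
H [4,5,-,-]
H [4,5,-,-]
F [4,5,3,-]
H [4,5,3,-]
H [4,5,3,-]
H [4,5,3,-]
F [4,5,3,1]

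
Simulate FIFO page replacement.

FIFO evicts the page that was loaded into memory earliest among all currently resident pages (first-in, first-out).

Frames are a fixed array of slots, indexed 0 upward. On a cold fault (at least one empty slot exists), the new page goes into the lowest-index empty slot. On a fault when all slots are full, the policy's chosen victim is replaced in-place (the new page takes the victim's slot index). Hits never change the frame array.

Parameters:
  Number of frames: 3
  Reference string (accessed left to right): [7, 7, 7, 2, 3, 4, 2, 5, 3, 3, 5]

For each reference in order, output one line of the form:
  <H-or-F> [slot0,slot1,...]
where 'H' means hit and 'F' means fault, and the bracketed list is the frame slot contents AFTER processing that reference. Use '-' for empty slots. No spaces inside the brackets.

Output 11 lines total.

F [7,-,-]
H [7,-,-]
H [7,-,-]
F [7,2,-]
F [7,2,3]
F [4,2,3]
H [4,2,3]
F [4,5,3]
H [4,5,3]
H [4,5,3]
H [4,5,3]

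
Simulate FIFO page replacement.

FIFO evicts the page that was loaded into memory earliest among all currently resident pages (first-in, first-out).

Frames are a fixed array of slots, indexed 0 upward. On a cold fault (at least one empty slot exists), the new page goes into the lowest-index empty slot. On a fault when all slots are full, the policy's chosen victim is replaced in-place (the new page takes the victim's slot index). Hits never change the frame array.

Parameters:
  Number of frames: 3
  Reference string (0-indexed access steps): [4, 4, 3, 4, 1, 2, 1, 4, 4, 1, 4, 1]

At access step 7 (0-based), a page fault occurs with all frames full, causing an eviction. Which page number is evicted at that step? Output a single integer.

Step 0: ref 4 -> FAULT, frames=[4,-,-]
Step 1: ref 4 -> HIT, frames=[4,-,-]
Step 2: ref 3 -> FAULT, frames=[4,3,-]
Step 3: ref 4 -> HIT, frames=[4,3,-]
Step 4: ref 1 -> FAULT, frames=[4,3,1]
Step 5: ref 2 -> FAULT, evict 4, frames=[2,3,1]
Step 6: ref 1 -> HIT, frames=[2,3,1]
Step 7: ref 4 -> FAULT, evict 3, frames=[2,4,1]
At step 7: evicted page 3

Answer: 3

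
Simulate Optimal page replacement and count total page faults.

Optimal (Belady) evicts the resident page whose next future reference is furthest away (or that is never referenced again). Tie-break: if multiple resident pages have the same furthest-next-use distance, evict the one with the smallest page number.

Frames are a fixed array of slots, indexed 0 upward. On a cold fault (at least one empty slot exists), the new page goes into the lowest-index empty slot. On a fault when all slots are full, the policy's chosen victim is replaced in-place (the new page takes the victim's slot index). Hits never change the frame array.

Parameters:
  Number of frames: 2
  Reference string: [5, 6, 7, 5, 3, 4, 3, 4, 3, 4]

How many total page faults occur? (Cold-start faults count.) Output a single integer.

Answer: 5

Derivation:
Step 0: ref 5 → FAULT, frames=[5,-]
Step 1: ref 6 → FAULT, frames=[5,6]
Step 2: ref 7 → FAULT (evict 6), frames=[5,7]
Step 3: ref 5 → HIT, frames=[5,7]
Step 4: ref 3 → FAULT (evict 5), frames=[3,7]
Step 5: ref 4 → FAULT (evict 7), frames=[3,4]
Step 6: ref 3 → HIT, frames=[3,4]
Step 7: ref 4 → HIT, frames=[3,4]
Step 8: ref 3 → HIT, frames=[3,4]
Step 9: ref 4 → HIT, frames=[3,4]
Total faults: 5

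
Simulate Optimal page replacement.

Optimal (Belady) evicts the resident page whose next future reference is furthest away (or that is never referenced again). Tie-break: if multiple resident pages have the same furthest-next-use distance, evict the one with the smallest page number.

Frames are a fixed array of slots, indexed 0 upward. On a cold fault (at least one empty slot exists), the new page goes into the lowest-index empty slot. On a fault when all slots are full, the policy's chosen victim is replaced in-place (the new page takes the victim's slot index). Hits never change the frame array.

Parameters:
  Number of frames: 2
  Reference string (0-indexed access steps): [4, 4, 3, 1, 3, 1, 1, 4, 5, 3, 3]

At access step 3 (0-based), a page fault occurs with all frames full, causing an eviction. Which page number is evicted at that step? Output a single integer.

Answer: 4

Derivation:
Step 0: ref 4 -> FAULT, frames=[4,-]
Step 1: ref 4 -> HIT, frames=[4,-]
Step 2: ref 3 -> FAULT, frames=[4,3]
Step 3: ref 1 -> FAULT, evict 4, frames=[1,3]
At step 3: evicted page 4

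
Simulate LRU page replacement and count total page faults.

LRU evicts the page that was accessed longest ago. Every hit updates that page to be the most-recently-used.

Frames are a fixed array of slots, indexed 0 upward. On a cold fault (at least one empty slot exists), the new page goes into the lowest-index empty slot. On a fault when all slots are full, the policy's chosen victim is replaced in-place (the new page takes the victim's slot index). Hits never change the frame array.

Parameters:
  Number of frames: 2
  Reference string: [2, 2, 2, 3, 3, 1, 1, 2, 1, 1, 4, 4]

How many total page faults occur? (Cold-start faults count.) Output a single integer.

Answer: 5

Derivation:
Step 0: ref 2 → FAULT, frames=[2,-]
Step 1: ref 2 → HIT, frames=[2,-]
Step 2: ref 2 → HIT, frames=[2,-]
Step 3: ref 3 → FAULT, frames=[2,3]
Step 4: ref 3 → HIT, frames=[2,3]
Step 5: ref 1 → FAULT (evict 2), frames=[1,3]
Step 6: ref 1 → HIT, frames=[1,3]
Step 7: ref 2 → FAULT (evict 3), frames=[1,2]
Step 8: ref 1 → HIT, frames=[1,2]
Step 9: ref 1 → HIT, frames=[1,2]
Step 10: ref 4 → FAULT (evict 2), frames=[1,4]
Step 11: ref 4 → HIT, frames=[1,4]
Total faults: 5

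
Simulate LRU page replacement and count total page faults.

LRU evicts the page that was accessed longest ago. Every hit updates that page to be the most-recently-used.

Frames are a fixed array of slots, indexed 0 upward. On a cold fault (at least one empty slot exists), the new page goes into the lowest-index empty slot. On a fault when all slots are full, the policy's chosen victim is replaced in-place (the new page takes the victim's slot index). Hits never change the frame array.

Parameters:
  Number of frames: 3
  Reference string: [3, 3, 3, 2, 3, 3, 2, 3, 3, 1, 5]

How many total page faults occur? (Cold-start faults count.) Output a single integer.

Answer: 4

Derivation:
Step 0: ref 3 → FAULT, frames=[3,-,-]
Step 1: ref 3 → HIT, frames=[3,-,-]
Step 2: ref 3 → HIT, frames=[3,-,-]
Step 3: ref 2 → FAULT, frames=[3,2,-]
Step 4: ref 3 → HIT, frames=[3,2,-]
Step 5: ref 3 → HIT, frames=[3,2,-]
Step 6: ref 2 → HIT, frames=[3,2,-]
Step 7: ref 3 → HIT, frames=[3,2,-]
Step 8: ref 3 → HIT, frames=[3,2,-]
Step 9: ref 1 → FAULT, frames=[3,2,1]
Step 10: ref 5 → FAULT (evict 2), frames=[3,5,1]
Total faults: 4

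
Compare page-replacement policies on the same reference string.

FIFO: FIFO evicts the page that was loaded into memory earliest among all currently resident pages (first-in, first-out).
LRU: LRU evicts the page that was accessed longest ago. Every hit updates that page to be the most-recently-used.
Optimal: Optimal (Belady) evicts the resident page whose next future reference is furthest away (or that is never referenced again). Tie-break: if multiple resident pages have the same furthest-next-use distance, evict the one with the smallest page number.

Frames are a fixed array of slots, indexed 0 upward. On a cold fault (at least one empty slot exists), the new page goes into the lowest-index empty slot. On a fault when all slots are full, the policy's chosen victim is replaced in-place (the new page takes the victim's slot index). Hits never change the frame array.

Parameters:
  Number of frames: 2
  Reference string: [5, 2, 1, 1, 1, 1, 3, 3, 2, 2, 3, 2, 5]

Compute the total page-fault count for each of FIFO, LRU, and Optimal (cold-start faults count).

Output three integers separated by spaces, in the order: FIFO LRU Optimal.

--- FIFO ---
  step 0: ref 5 -> FAULT, frames=[5,-] (faults so far: 1)
  step 1: ref 2 -> FAULT, frames=[5,2] (faults so far: 2)
  step 2: ref 1 -> FAULT, evict 5, frames=[1,2] (faults so far: 3)
  step 3: ref 1 -> HIT, frames=[1,2] (faults so far: 3)
  step 4: ref 1 -> HIT, frames=[1,2] (faults so far: 3)
  step 5: ref 1 -> HIT, frames=[1,2] (faults so far: 3)
  step 6: ref 3 -> FAULT, evict 2, frames=[1,3] (faults so far: 4)
  step 7: ref 3 -> HIT, frames=[1,3] (faults so far: 4)
  step 8: ref 2 -> FAULT, evict 1, frames=[2,3] (faults so far: 5)
  step 9: ref 2 -> HIT, frames=[2,3] (faults so far: 5)
  step 10: ref 3 -> HIT, frames=[2,3] (faults so far: 5)
  step 11: ref 2 -> HIT, frames=[2,3] (faults so far: 5)
  step 12: ref 5 -> FAULT, evict 3, frames=[2,5] (faults so far: 6)
  FIFO total faults: 6
--- LRU ---
  step 0: ref 5 -> FAULT, frames=[5,-] (faults so far: 1)
  step 1: ref 2 -> FAULT, frames=[5,2] (faults so far: 2)
  step 2: ref 1 -> FAULT, evict 5, frames=[1,2] (faults so far: 3)
  step 3: ref 1 -> HIT, frames=[1,2] (faults so far: 3)
  step 4: ref 1 -> HIT, frames=[1,2] (faults so far: 3)
  step 5: ref 1 -> HIT, frames=[1,2] (faults so far: 3)
  step 6: ref 3 -> FAULT, evict 2, frames=[1,3] (faults so far: 4)
  step 7: ref 3 -> HIT, frames=[1,3] (faults so far: 4)
  step 8: ref 2 -> FAULT, evict 1, frames=[2,3] (faults so far: 5)
  step 9: ref 2 -> HIT, frames=[2,3] (faults so far: 5)
  step 10: ref 3 -> HIT, frames=[2,3] (faults so far: 5)
  step 11: ref 2 -> HIT, frames=[2,3] (faults so far: 5)
  step 12: ref 5 -> FAULT, evict 3, frames=[2,5] (faults so far: 6)
  LRU total faults: 6
--- Optimal ---
  step 0: ref 5 -> FAULT, frames=[5,-] (faults so far: 1)
  step 1: ref 2 -> FAULT, frames=[5,2] (faults so far: 2)
  step 2: ref 1 -> FAULT, evict 5, frames=[1,2] (faults so far: 3)
  step 3: ref 1 -> HIT, frames=[1,2] (faults so far: 3)
  step 4: ref 1 -> HIT, frames=[1,2] (faults so far: 3)
  step 5: ref 1 -> HIT, frames=[1,2] (faults so far: 3)
  step 6: ref 3 -> FAULT, evict 1, frames=[3,2] (faults so far: 4)
  step 7: ref 3 -> HIT, frames=[3,2] (faults so far: 4)
  step 8: ref 2 -> HIT, frames=[3,2] (faults so far: 4)
  step 9: ref 2 -> HIT, frames=[3,2] (faults so far: 4)
  step 10: ref 3 -> HIT, frames=[3,2] (faults so far: 4)
  step 11: ref 2 -> HIT, frames=[3,2] (faults so far: 4)
  step 12: ref 5 -> FAULT, evict 2, frames=[3,5] (faults so far: 5)
  Optimal total faults: 5

Answer: 6 6 5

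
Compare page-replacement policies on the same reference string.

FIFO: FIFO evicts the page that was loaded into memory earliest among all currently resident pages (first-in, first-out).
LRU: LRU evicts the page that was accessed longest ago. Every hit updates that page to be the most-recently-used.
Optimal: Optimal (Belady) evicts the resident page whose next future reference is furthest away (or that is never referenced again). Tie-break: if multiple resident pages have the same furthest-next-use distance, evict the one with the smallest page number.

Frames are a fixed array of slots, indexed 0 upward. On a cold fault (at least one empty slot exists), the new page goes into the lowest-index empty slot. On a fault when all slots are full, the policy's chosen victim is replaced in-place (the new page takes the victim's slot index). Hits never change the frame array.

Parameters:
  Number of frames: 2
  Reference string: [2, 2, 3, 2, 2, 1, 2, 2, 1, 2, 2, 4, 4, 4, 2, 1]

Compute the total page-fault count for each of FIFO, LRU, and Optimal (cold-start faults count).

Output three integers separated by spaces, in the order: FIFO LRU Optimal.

--- FIFO ---
  step 0: ref 2 -> FAULT, frames=[2,-] (faults so far: 1)
  step 1: ref 2 -> HIT, frames=[2,-] (faults so far: 1)
  step 2: ref 3 -> FAULT, frames=[2,3] (faults so far: 2)
  step 3: ref 2 -> HIT, frames=[2,3] (faults so far: 2)
  step 4: ref 2 -> HIT, frames=[2,3] (faults so far: 2)
  step 5: ref 1 -> FAULT, evict 2, frames=[1,3] (faults so far: 3)
  step 6: ref 2 -> FAULT, evict 3, frames=[1,2] (faults so far: 4)
  step 7: ref 2 -> HIT, frames=[1,2] (faults so far: 4)
  step 8: ref 1 -> HIT, frames=[1,2] (faults so far: 4)
  step 9: ref 2 -> HIT, frames=[1,2] (faults so far: 4)
  step 10: ref 2 -> HIT, frames=[1,2] (faults so far: 4)
  step 11: ref 4 -> FAULT, evict 1, frames=[4,2] (faults so far: 5)
  step 12: ref 4 -> HIT, frames=[4,2] (faults so far: 5)
  step 13: ref 4 -> HIT, frames=[4,2] (faults so far: 5)
  step 14: ref 2 -> HIT, frames=[4,2] (faults so far: 5)
  step 15: ref 1 -> FAULT, evict 2, frames=[4,1] (faults so far: 6)
  FIFO total faults: 6
--- LRU ---
  step 0: ref 2 -> FAULT, frames=[2,-] (faults so far: 1)
  step 1: ref 2 -> HIT, frames=[2,-] (faults so far: 1)
  step 2: ref 3 -> FAULT, frames=[2,3] (faults so far: 2)
  step 3: ref 2 -> HIT, frames=[2,3] (faults so far: 2)
  step 4: ref 2 -> HIT, frames=[2,3] (faults so far: 2)
  step 5: ref 1 -> FAULT, evict 3, frames=[2,1] (faults so far: 3)
  step 6: ref 2 -> HIT, frames=[2,1] (faults so far: 3)
  step 7: ref 2 -> HIT, frames=[2,1] (faults so far: 3)
  step 8: ref 1 -> HIT, frames=[2,1] (faults so far: 3)
  step 9: ref 2 -> HIT, frames=[2,1] (faults so far: 3)
  step 10: ref 2 -> HIT, frames=[2,1] (faults so far: 3)
  step 11: ref 4 -> FAULT, evict 1, frames=[2,4] (faults so far: 4)
  step 12: ref 4 -> HIT, frames=[2,4] (faults so far: 4)
  step 13: ref 4 -> HIT, frames=[2,4] (faults so far: 4)
  step 14: ref 2 -> HIT, frames=[2,4] (faults so far: 4)
  step 15: ref 1 -> FAULT, evict 4, frames=[2,1] (faults so far: 5)
  LRU total faults: 5
--- Optimal ---
  step 0: ref 2 -> FAULT, frames=[2,-] (faults so far: 1)
  step 1: ref 2 -> HIT, frames=[2,-] (faults so far: 1)
  step 2: ref 3 -> FAULT, frames=[2,3] (faults so far: 2)
  step 3: ref 2 -> HIT, frames=[2,3] (faults so far: 2)
  step 4: ref 2 -> HIT, frames=[2,3] (faults so far: 2)
  step 5: ref 1 -> FAULT, evict 3, frames=[2,1] (faults so far: 3)
  step 6: ref 2 -> HIT, frames=[2,1] (faults so far: 3)
  step 7: ref 2 -> HIT, frames=[2,1] (faults so far: 3)
  step 8: ref 1 -> HIT, frames=[2,1] (faults so far: 3)
  step 9: ref 2 -> HIT, frames=[2,1] (faults so far: 3)
  step 10: ref 2 -> HIT, frames=[2,1] (faults so far: 3)
  step 11: ref 4 -> FAULT, evict 1, frames=[2,4] (faults so far: 4)
  step 12: ref 4 -> HIT, frames=[2,4] (faults so far: 4)
  step 13: ref 4 -> HIT, frames=[2,4] (faults so far: 4)
  step 14: ref 2 -> HIT, frames=[2,4] (faults so far: 4)
  step 15: ref 1 -> FAULT, evict 2, frames=[1,4] (faults so far: 5)
  Optimal total faults: 5

Answer: 6 5 5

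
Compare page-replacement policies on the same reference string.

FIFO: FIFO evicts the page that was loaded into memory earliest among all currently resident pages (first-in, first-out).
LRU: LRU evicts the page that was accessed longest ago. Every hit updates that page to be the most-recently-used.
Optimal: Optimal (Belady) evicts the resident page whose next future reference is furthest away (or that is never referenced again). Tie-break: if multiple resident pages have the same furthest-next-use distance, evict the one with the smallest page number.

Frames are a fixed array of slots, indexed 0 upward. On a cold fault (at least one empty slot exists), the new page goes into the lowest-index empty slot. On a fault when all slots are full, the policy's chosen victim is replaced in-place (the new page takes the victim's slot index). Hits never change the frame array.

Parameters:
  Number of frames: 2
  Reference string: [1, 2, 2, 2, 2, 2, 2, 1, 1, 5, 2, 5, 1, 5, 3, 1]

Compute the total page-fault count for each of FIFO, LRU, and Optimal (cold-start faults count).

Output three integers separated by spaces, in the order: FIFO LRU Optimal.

Answer: 5 7 5

Derivation:
--- FIFO ---
  step 0: ref 1 -> FAULT, frames=[1,-] (faults so far: 1)
  step 1: ref 2 -> FAULT, frames=[1,2] (faults so far: 2)
  step 2: ref 2 -> HIT, frames=[1,2] (faults so far: 2)
  step 3: ref 2 -> HIT, frames=[1,2] (faults so far: 2)
  step 4: ref 2 -> HIT, frames=[1,2] (faults so far: 2)
  step 5: ref 2 -> HIT, frames=[1,2] (faults so far: 2)
  step 6: ref 2 -> HIT, frames=[1,2] (faults so far: 2)
  step 7: ref 1 -> HIT, frames=[1,2] (faults so far: 2)
  step 8: ref 1 -> HIT, frames=[1,2] (faults so far: 2)
  step 9: ref 5 -> FAULT, evict 1, frames=[5,2] (faults so far: 3)
  step 10: ref 2 -> HIT, frames=[5,2] (faults so far: 3)
  step 11: ref 5 -> HIT, frames=[5,2] (faults so far: 3)
  step 12: ref 1 -> FAULT, evict 2, frames=[5,1] (faults so far: 4)
  step 13: ref 5 -> HIT, frames=[5,1] (faults so far: 4)
  step 14: ref 3 -> FAULT, evict 5, frames=[3,1] (faults so far: 5)
  step 15: ref 1 -> HIT, frames=[3,1] (faults so far: 5)
  FIFO total faults: 5
--- LRU ---
  step 0: ref 1 -> FAULT, frames=[1,-] (faults so far: 1)
  step 1: ref 2 -> FAULT, frames=[1,2] (faults so far: 2)
  step 2: ref 2 -> HIT, frames=[1,2] (faults so far: 2)
  step 3: ref 2 -> HIT, frames=[1,2] (faults so far: 2)
  step 4: ref 2 -> HIT, frames=[1,2] (faults so far: 2)
  step 5: ref 2 -> HIT, frames=[1,2] (faults so far: 2)
  step 6: ref 2 -> HIT, frames=[1,2] (faults so far: 2)
  step 7: ref 1 -> HIT, frames=[1,2] (faults so far: 2)
  step 8: ref 1 -> HIT, frames=[1,2] (faults so far: 2)
  step 9: ref 5 -> FAULT, evict 2, frames=[1,5] (faults so far: 3)
  step 10: ref 2 -> FAULT, evict 1, frames=[2,5] (faults so far: 4)
  step 11: ref 5 -> HIT, frames=[2,5] (faults so far: 4)
  step 12: ref 1 -> FAULT, evict 2, frames=[1,5] (faults so far: 5)
  step 13: ref 5 -> HIT, frames=[1,5] (faults so far: 5)
  step 14: ref 3 -> FAULT, evict 1, frames=[3,5] (faults so far: 6)
  step 15: ref 1 -> FAULT, evict 5, frames=[3,1] (faults so far: 7)
  LRU total faults: 7
--- Optimal ---
  step 0: ref 1 -> FAULT, frames=[1,-] (faults so far: 1)
  step 1: ref 2 -> FAULT, frames=[1,2] (faults so far: 2)
  step 2: ref 2 -> HIT, frames=[1,2] (faults so far: 2)
  step 3: ref 2 -> HIT, frames=[1,2] (faults so far: 2)
  step 4: ref 2 -> HIT, frames=[1,2] (faults so far: 2)
  step 5: ref 2 -> HIT, frames=[1,2] (faults so far: 2)
  step 6: ref 2 -> HIT, frames=[1,2] (faults so far: 2)
  step 7: ref 1 -> HIT, frames=[1,2] (faults so far: 2)
  step 8: ref 1 -> HIT, frames=[1,2] (faults so far: 2)
  step 9: ref 5 -> FAULT, evict 1, frames=[5,2] (faults so far: 3)
  step 10: ref 2 -> HIT, frames=[5,2] (faults so far: 3)
  step 11: ref 5 -> HIT, frames=[5,2] (faults so far: 3)
  step 12: ref 1 -> FAULT, evict 2, frames=[5,1] (faults so far: 4)
  step 13: ref 5 -> HIT, frames=[5,1] (faults so far: 4)
  step 14: ref 3 -> FAULT, evict 5, frames=[3,1] (faults so far: 5)
  step 15: ref 1 -> HIT, frames=[3,1] (faults so far: 5)
  Optimal total faults: 5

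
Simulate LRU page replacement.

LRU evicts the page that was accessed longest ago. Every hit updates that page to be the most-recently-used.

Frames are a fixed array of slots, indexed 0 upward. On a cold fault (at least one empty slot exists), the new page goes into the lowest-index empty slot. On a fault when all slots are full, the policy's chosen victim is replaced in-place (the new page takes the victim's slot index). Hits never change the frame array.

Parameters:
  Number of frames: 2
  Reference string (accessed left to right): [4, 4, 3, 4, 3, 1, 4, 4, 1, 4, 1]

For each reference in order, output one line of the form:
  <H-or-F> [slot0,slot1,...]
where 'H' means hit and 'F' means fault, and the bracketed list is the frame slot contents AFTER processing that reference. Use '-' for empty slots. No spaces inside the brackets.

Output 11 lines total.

F [4,-]
H [4,-]
F [4,3]
H [4,3]
H [4,3]
F [1,3]
F [1,4]
H [1,4]
H [1,4]
H [1,4]
H [1,4]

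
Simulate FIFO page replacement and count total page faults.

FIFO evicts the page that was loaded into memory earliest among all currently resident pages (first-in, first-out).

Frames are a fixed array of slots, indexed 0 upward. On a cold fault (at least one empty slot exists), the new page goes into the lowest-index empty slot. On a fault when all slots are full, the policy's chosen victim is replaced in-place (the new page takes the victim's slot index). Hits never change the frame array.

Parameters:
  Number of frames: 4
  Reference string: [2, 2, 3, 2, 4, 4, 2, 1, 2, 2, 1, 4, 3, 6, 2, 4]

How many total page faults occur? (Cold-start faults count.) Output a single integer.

Answer: 6

Derivation:
Step 0: ref 2 → FAULT, frames=[2,-,-,-]
Step 1: ref 2 → HIT, frames=[2,-,-,-]
Step 2: ref 3 → FAULT, frames=[2,3,-,-]
Step 3: ref 2 → HIT, frames=[2,3,-,-]
Step 4: ref 4 → FAULT, frames=[2,3,4,-]
Step 5: ref 4 → HIT, frames=[2,3,4,-]
Step 6: ref 2 → HIT, frames=[2,3,4,-]
Step 7: ref 1 → FAULT, frames=[2,3,4,1]
Step 8: ref 2 → HIT, frames=[2,3,4,1]
Step 9: ref 2 → HIT, frames=[2,3,4,1]
Step 10: ref 1 → HIT, frames=[2,3,4,1]
Step 11: ref 4 → HIT, frames=[2,3,4,1]
Step 12: ref 3 → HIT, frames=[2,3,4,1]
Step 13: ref 6 → FAULT (evict 2), frames=[6,3,4,1]
Step 14: ref 2 → FAULT (evict 3), frames=[6,2,4,1]
Step 15: ref 4 → HIT, frames=[6,2,4,1]
Total faults: 6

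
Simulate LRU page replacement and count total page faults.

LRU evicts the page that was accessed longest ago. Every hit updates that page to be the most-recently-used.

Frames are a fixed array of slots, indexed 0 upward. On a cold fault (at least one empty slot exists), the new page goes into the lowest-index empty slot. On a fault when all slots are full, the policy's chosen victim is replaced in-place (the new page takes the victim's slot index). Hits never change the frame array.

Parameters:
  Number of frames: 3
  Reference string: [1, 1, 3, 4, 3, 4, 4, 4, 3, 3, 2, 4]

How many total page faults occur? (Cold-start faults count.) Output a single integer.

Answer: 4

Derivation:
Step 0: ref 1 → FAULT, frames=[1,-,-]
Step 1: ref 1 → HIT, frames=[1,-,-]
Step 2: ref 3 → FAULT, frames=[1,3,-]
Step 3: ref 4 → FAULT, frames=[1,3,4]
Step 4: ref 3 → HIT, frames=[1,3,4]
Step 5: ref 4 → HIT, frames=[1,3,4]
Step 6: ref 4 → HIT, frames=[1,3,4]
Step 7: ref 4 → HIT, frames=[1,3,4]
Step 8: ref 3 → HIT, frames=[1,3,4]
Step 9: ref 3 → HIT, frames=[1,3,4]
Step 10: ref 2 → FAULT (evict 1), frames=[2,3,4]
Step 11: ref 4 → HIT, frames=[2,3,4]
Total faults: 4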